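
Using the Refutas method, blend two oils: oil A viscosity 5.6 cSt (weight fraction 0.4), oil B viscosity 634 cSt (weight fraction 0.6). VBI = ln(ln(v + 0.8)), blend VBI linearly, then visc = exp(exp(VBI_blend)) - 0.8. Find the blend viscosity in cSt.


Refutas method: VBN_i = 14.534*ln(ln(visc_i + 0.8)) + 10.975, blended linearly by mass fraction; since VBN is linear in VBI_i = ln(ln(visc_i + 0.8)) and the fractions sum to 1, blend VBI directly: visc = exp(exp(VBI_blend)) - 0.8
VBI_1 = ln(ln(5.6 + 0.8)) = 0.618584
VBI_2 = ln(ln(634 + 0.8)) = 1.86459
VBI_blend = 0.4 * 0.618584 + 0.6 * 1.86459 = 1.36619
visc_blend = exp(exp(1.36619)) - 0.8 = 49.62

49.62 cSt


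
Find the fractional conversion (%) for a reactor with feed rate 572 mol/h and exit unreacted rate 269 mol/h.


X = (F_in - F_out) / F_in * 100
Moles reacted = 572 - 269 = 303
X = 303 / 572 * 100
= 0.5297 * 100
= 52.97 %

52.97 %


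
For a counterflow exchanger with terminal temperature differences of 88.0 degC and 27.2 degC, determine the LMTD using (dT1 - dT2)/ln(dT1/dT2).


LMTD = (dT1 - dT2) / ln(dT1/dT2)
= (88.0 - 27.2) / ln(88.0 / 27.2) = 60.8 / 1.17412 = 51.78

51.78 degC


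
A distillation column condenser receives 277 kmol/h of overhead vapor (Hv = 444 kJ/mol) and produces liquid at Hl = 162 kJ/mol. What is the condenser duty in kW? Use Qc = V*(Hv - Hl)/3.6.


Qc = 277 * (444 - 162) / 3.6 = 277 * 282 / 3.6 = 21700

21700 kW


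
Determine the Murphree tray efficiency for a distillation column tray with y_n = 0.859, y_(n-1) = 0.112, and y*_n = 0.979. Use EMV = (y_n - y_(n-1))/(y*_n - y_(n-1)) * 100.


Murphree vapor efficiency: EMV = (y_n - y_(n-1)) / (y*_n - y_(n-1)) * 100
EMV = (0.859 - 0.112) / (0.979 - 0.112) * 100 = 0.747 / 0.867 * 100 = 86.16

86.16 %


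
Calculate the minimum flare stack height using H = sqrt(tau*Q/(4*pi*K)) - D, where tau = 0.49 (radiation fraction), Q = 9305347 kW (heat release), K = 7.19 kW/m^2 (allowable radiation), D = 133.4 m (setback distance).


tau*Q/(4*pi*K) = 0.49 * 9305347 / (4 * pi * 7.19) = 50465
sqrt(50465) = 224.644
H = 224.644 - 133.4 = 91.24

91.24 m


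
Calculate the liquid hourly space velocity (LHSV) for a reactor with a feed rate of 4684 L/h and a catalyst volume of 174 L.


LHSV = volumetric feed rate / catalyst volume
= 4684 L/h / 174 L
= 26.92 h^-1

26.92 h^-1


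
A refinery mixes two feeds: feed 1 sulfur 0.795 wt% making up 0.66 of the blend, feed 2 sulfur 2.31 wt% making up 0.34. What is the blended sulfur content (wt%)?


Linear sulfur blending: S_blend = x1*S1 + x2*S2
Contribution 1: 0.66 * 0.795 = 0.5247 wt%
Contribution 2: 0.34 * 2.31 = 0.7854 wt%
S_blend = 0.5247 + 0.7854 = 1.3101

1.3101 wt%


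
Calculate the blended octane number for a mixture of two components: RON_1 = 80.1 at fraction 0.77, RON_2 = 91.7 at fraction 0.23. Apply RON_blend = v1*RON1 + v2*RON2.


Linear blending: RON_blend = sum(vi * RONi)
Contribution 1: 0.77 * 80.1 = 61.677
Contribution 2: 0.23 * 91.7 = 21.091
RON_blend = 61.677 + 21.091 = 82.768

82.768


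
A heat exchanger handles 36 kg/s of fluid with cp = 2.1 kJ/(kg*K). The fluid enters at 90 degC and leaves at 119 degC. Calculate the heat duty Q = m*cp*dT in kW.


Q = m_dot * cp * delta_T
delta_T = 119 - 90 = 29 K
Q = 36 * 2.1 * 29
= 75.6 * 29
= 2192.4 kW

2192.4 kW


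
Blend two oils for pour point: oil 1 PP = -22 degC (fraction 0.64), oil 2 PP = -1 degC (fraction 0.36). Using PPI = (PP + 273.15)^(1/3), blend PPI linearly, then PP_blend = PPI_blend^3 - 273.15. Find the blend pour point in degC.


PPI_1 = (-22 + 273.15)^(1/3) = 6.30925
PPI_2 = (-1 + 273.15)^(1/3) = 6.480414
PPI_blend = 0.64 * 6.30925 + 0.36 * 6.480414 = 6.370869
PP_blend = 6.370869^3 - 273.15 = 258.5807 - 273.15 = -14.57

-14.57 degC


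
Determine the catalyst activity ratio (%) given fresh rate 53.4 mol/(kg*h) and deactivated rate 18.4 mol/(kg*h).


Activity (%) = (rate_used / rate_fresh) * 100
rate_used = 18.4, rate_fresh = 53.4
= (18.4 / 53.4) * 100
= 0.3446 * 100 = 34.46

34.46 %


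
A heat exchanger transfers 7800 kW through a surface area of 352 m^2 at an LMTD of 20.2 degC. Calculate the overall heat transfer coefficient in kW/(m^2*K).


From Q = U*A*LMTD, U = Q / (A * LMTD)
U = 7800 / (352 * 20.2) = 7800 / 7110.4 = 1.097

1.097 kW/(m^2*K)


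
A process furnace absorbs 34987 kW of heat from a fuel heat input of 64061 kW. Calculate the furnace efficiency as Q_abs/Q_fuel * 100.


Furnace efficiency = Q_absorbed / Q_fuel * 100
= 34987 / 64061 * 100 = 54.62

54.62 %


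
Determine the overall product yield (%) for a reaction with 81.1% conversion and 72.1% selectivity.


Overall yield = conversion (%) * selectivity (%) / 100
Conversion = 81.1%, Selectivity = 72.1%
Y = 81.1 * 72.1 / 100
= 58.4731 %

58.4731 %


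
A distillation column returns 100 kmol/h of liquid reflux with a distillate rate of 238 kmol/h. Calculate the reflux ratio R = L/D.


Reflux ratio definition: R = L / D (liquid returned / distillate withdrawn)
L = 100 kmol/h, D = 238 kmol/h
R = 100 / 238 = 0.4202

0.4202


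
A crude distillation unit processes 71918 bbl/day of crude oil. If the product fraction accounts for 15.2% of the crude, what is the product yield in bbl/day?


Crude throughput = 71918 bbl/day
Fraction yield = 15.2%
yield = throughput * fraction / 100
yield = 71918 * 15.2 / 100 = 10931.536

10931.536 bbl/day


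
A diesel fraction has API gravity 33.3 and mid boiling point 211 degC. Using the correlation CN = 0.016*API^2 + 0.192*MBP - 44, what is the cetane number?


CN = 0.016 * 33.3^2 + 0.192 * 211 - 44
CN = 17.74224 + 40.512 - 44 = 14.25424

14.25424


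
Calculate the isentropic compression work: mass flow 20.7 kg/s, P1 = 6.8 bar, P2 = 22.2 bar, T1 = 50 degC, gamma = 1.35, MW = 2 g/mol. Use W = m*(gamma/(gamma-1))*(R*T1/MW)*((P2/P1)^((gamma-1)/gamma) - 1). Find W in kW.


Isentropic work: W = m*(gamma/(gamma-1))*(R*T1/MW)*((P2/P1)^((gamma-1)/gamma) - 1)
T1 = 50 + 273.15 = 323.15 K
Pressure ratio = 22.2 / 6.8 = 3.26471
Exponent = (1.35 - 1)/1.35 = 0.259259
(P2/P1)^exp - 1 = 3.26471^0.259259 - 1 = 0.358998
W = 20.7 * 1.35 / 0.35 * 8.314 * 323.15 / 2 * 0.358998 = 38500

38500 kW


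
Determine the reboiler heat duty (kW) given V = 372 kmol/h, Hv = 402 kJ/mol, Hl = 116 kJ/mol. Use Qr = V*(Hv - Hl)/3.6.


Qr = 372 * (402 - 116) / 3.6 = 372 * 286 / 3.6 = 29550

29550 kW


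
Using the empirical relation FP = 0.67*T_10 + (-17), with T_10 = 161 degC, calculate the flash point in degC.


FP = 0.67 * 161 + (-17) = 90.87

90.87 degC


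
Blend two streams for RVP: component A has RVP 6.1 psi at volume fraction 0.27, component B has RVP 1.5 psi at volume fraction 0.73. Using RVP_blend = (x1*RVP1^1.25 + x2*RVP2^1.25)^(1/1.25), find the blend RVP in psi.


Chevron index: RVP_blend = (sum xi*RVPi^1.25)^(1/1.25)
RVP^1.25 terms: 0.27 * 6.1^1.25 + 0.73 * 1.5^1.25 = 3.80018
RVP_blend = 3.80018^(1/1.25) = 2.910

2.910 psi


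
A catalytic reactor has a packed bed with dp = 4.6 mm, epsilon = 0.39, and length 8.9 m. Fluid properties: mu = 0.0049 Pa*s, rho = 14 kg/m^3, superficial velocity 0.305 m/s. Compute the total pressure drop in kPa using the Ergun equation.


dp = 4.6 mm = 0.0046 m
Viscous term = 150*0.0049*0.305*(1-0.39)^2 / (0.0046^2*0.39^3) = 66456.5
Inertial term = 1.75*14*0.305^2*(1-0.39) / (0.0046*0.39^3) = 5095
dP/L = 66456.5 + 5095 = 71551.5 Pa/m
dP = 71551.5 * 8.9 / 1000 = 636.8 kPa

636.8 kPa


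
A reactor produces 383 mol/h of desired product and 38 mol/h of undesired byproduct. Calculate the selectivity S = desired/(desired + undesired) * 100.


Selectivity = desired / (desired + undesired) * 100
Total products = 383 + 38 = 421 mol/h
S = 383 / 421 * 100
= 0.9097 * 100
= 90.97 %

90.97 %


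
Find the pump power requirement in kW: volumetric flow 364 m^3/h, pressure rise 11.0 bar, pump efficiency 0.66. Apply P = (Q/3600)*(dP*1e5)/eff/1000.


Q = 364 / 3600 = 0.101111 m^3/s
P = 0.101111 * (11.0 * 1e5) / 0.66 / 1000 = 168.5

168.5 kW


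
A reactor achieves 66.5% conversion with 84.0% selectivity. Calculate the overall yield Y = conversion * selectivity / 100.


Overall yield = conversion (%) * selectivity (%) / 100
Conversion = 66.5%, Selectivity = 84.0%
Y = 66.5 * 84.0 / 100
= 55.86 %

55.86 %


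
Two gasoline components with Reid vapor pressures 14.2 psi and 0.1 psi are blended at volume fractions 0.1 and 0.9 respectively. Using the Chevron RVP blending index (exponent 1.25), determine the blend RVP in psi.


Chevron index: RVP_blend = (sum xi*RVPi^1.25)^(1/1.25)
RVP^1.25 terms: 0.1 * 14.2^1.25 + 0.9 * 0.1^1.25 = 2.80713
RVP_blend = 2.80713^(1/1.25) = 2.284

2.284 psi


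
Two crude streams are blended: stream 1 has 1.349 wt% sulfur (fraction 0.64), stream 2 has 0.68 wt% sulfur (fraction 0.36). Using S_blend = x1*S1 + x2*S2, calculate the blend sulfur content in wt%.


Linear sulfur blending: S_blend = x1*S1 + x2*S2
Contribution 1: 0.64 * 1.349 = 0.86336 wt%
Contribution 2: 0.36 * 0.68 = 0.2448 wt%
S_blend = 0.86336 + 0.2448 = 1.10816

1.10816 wt%


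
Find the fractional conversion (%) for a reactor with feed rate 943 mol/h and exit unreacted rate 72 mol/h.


X = (F_in - F_out) / F_in * 100
Moles reacted = 943 - 72 = 871
X = 871 / 943 * 100
= 0.9236 * 100
= 92.36 %

92.36 %


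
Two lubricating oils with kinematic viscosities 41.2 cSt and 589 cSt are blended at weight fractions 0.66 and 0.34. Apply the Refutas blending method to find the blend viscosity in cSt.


Refutas method: VBN_i = 14.534*ln(ln(visc_i + 0.8)) + 10.975, blended linearly by mass fraction; since VBN is linear in VBI_i = ln(ln(visc_i + 0.8)) and the fractions sum to 1, blend VBI directly: visc = exp(exp(VBI_blend)) - 0.8
VBI_1 = ln(ln(41.2 + 0.8)) = 1.31846
VBI_2 = ln(ln(589 + 0.8)) = 1.85313
VBI_blend = 0.66 * 1.31846 + 0.34 * 1.85313 = 1.50025
visc_blend = exp(exp(1.50025)) - 0.8 = 87.68

87.68 cSt


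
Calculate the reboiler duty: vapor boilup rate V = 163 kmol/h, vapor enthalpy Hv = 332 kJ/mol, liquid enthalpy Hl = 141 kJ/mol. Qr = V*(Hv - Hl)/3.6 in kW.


Qr = 163 * (332 - 141) / 3.6 = 163 * 191 / 3.6 = 8648

8648 kW


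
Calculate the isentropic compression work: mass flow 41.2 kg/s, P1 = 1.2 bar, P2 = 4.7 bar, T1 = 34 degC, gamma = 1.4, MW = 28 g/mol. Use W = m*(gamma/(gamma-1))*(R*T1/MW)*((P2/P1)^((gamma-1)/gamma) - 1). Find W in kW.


Isentropic work: W = m*(gamma/(gamma-1))*(R*T1/MW)*((P2/P1)^((gamma-1)/gamma) - 1)
T1 = 34 + 273.15 = 307.15 K
Pressure ratio = 4.7 / 1.2 = 3.91667
Exponent = (1.4 - 1)/1.4 = 0.285714
(P2/P1)^exp - 1 = 3.91667^0.285714 - 1 = 0.477082
W = 41.2 * 1.4 / 0.4 * 8.314 * 307.15 / 28 * 0.477082 = 6274

6274 kW


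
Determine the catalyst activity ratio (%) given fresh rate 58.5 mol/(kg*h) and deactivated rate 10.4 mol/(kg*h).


Activity (%) = (rate_used / rate_fresh) * 100
rate_used = 10.4, rate_fresh = 58.5
= (10.4 / 58.5) * 100
= 0.1778 * 100 = 17.78

17.78 %


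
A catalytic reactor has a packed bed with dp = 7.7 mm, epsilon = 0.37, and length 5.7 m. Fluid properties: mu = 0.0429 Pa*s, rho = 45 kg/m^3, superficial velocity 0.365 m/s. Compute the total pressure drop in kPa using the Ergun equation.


dp = 7.7 mm = 0.0077 m
Viscous term = 150*0.0429*0.365*(1-0.37)^2 / (0.0077^2*0.37^3) = 310410
Inertial term = 1.75*45*0.365^2*(1-0.37) / (0.0077*0.37^3) = 16946.5
dP/L = 310410 + 16946.5 = 327356 Pa/m
dP = 327356 * 5.7 / 1000 = 1866 kPa

1866 kPa


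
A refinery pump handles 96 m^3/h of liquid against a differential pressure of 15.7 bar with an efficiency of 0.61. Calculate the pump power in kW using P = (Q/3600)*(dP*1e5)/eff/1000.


Q = 96 / 3600 = 0.0266667 m^3/s
P = 0.0266667 * (15.7 * 1e5) / 0.61 / 1000 = 68.63

68.63 kW


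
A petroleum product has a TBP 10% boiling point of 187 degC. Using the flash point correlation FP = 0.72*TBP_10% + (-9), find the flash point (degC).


FP = 0.72 * 187 + (-9) = 125.64

125.64 degC


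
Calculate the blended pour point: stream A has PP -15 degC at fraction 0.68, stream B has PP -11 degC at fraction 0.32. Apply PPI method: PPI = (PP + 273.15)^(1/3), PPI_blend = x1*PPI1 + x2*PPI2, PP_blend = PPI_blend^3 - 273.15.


PPI_1 = (-15 + 273.15)^(1/3) = 6.36733
PPI_2 = (-11 + 273.15)^(1/3) = 6.400049
PPI_blend = 0.68 * 6.36733 + 0.32 * 6.400049 = 6.3778
PP_blend = 6.3778^3 - 273.15 = 259.4255 - 273.15 = -13.72

-13.72 degC


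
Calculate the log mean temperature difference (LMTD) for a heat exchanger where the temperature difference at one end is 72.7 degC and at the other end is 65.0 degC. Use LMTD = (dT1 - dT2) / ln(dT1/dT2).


LMTD = (dT1 - dT2) / ln(dT1/dT2)
= (72.7 - 65.0) / ln(72.7 / 65.0) = 7.7 / 0.111954 = 68.78

68.78 degC


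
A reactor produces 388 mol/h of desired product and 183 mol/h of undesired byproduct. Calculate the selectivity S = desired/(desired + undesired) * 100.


Selectivity = desired / (desired + undesired) * 100
Total products = 388 + 183 = 571 mol/h
S = 388 / 571 * 100
= 0.6795 * 100
= 67.95 %

67.95 %


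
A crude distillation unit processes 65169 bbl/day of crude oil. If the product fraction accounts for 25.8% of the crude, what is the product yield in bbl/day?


Crude throughput = 65169 bbl/day
Fraction yield = 25.8%
yield = throughput * fraction / 100
yield = 65169 * 25.8 / 100 = 16813.602

16813.602 bbl/day


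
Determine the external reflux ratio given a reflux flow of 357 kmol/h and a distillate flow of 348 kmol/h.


Reflux ratio definition: R = L / D (liquid returned / distillate withdrawn)
L = 357 kmol/h, D = 348 kmol/h
R = 357 / 348 = 1.026

1.026


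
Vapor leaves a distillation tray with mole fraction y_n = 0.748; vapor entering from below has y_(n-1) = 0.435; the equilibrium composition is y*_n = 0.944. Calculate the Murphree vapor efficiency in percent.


Murphree vapor efficiency: EMV = (y_n - y_(n-1)) / (y*_n - y_(n-1)) * 100
EMV = (0.748 - 0.435) / (0.944 - 0.435) * 100 = 0.313 / 0.509 * 100 = 61.49

61.49 %


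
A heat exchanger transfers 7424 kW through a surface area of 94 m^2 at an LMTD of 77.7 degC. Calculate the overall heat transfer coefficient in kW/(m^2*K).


From Q = U*A*LMTD, U = Q / (A * LMTD)
U = 7424 / (94 * 77.7) = 7424 / 7303.8 = 1.016

1.016 kW/(m^2*K)


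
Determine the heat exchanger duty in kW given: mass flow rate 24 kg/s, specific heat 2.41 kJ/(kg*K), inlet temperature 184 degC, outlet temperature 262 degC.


Q = m_dot * cp * delta_T
delta_T = 262 - 184 = 78 K
Q = 24 * 2.41 * 78
= 57.84 * 78
= 4511.52 kW

4511.52 kW


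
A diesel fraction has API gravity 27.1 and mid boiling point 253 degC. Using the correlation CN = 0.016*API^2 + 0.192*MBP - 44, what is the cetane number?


CN = 0.016 * 27.1^2 + 0.192 * 253 - 44
CN = 11.75056 + 48.576 - 44 = 16.32656

16.32656


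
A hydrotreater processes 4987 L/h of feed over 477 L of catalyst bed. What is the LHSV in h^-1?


LHSV = volumetric feed rate / catalyst volume
= 4987 L/h / 477 L
= 10.45 h^-1

10.45 h^-1


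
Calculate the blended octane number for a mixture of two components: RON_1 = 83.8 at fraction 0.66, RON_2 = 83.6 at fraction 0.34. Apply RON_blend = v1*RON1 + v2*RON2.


Linear blending: RON_blend = sum(vi * RONi)
Contribution 1: 0.66 * 83.8 = 55.308
Contribution 2: 0.34 * 83.6 = 28.424
RON_blend = 55.308 + 28.424 = 83.732

83.732


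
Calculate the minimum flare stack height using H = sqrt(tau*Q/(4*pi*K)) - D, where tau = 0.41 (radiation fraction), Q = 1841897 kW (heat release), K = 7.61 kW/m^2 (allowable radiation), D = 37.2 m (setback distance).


tau*Q/(4*pi*K) = 0.41 * 1841897 / (4 * pi * 7.61) = 7896.86
sqrt(7896.86) = 88.8643
H = 88.8643 - 37.2 = 51.66

51.66 m


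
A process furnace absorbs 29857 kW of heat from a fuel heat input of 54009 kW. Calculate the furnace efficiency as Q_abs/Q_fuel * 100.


Furnace efficiency = Q_absorbed / Q_fuel * 100
= 29857 / 54009 * 100 = 55.28

55.28 %


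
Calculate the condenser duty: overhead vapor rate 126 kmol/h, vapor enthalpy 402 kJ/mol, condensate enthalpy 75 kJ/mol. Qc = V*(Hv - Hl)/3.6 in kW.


Qc = 126 * (402 - 75) / 3.6 = 126 * 327 / 3.6 = 11440

11440 kW


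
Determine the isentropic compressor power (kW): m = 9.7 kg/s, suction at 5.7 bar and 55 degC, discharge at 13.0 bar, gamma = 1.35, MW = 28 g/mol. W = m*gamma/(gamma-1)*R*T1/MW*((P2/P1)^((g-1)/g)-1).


Isentropic work: W = m*(gamma/(gamma-1))*(R*T1/MW)*((P2/P1)^((gamma-1)/gamma) - 1)
T1 = 55 + 273.15 = 328.15 K
Pressure ratio = 13.0 / 5.7 = 2.2807
Exponent = (1.35 - 1)/1.35 = 0.259259
(P2/P1)^exp - 1 = 2.2807^0.259259 - 1 = 0.238319
W = 9.7 * 1.35 / 0.35 * 8.314 * 328.15 / 28 * 0.238319 = 868.8

868.8 kW


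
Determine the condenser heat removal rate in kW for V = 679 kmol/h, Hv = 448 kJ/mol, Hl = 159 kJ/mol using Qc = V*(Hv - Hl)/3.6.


Qc = 679 * (448 - 159) / 3.6 = 679 * 289 / 3.6 = 54510

54510 kW


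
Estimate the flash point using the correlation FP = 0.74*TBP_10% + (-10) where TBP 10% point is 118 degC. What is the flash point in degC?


FP = 0.74 * 118 + (-10) = 77.32

77.32 degC


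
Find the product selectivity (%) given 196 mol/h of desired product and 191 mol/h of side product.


Selectivity = desired / (desired + undesired) * 100
Total products = 196 + 191 = 387 mol/h
S = 196 / 387 * 100
= 0.5065 * 100
= 50.65 %

50.65 %


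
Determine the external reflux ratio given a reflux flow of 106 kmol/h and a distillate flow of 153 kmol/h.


Reflux ratio definition: R = L / D (liquid returned / distillate withdrawn)
L = 106 kmol/h, D = 153 kmol/h
R = 106 / 153 = 0.6928

0.6928


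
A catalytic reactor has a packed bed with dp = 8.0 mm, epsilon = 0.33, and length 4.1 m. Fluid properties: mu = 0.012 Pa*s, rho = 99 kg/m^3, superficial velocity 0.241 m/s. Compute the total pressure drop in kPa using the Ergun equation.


dp = 8.0 mm = 0.008 m
Viscous term = 150*0.012*0.241*(1-0.33)^2 / (0.008^2*0.33^3) = 84667.6
Inertial term = 1.75*99*0.241^2*(1-0.33) / (0.008*0.33^3) = 23450.4
dP/L = 84667.6 + 23450.4 = 108118 Pa/m
dP = 108118 * 4.1 / 1000 = 443.3 kPa

443.3 kPa


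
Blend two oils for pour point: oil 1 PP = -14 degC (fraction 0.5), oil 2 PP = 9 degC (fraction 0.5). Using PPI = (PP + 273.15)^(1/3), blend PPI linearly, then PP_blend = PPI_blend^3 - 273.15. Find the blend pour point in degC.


PPI_1 = (-14 + 273.15)^(1/3) = 6.375541
PPI_2 = (9 + 273.15)^(1/3) = 6.558835
PPI_blend = 0.5 * 6.375541 + 0.5 * 6.558835 = 6.467188
PP_blend = 6.467188^3 - 273.15 = 270.487 - 273.15 = -2.66

-2.66 degC


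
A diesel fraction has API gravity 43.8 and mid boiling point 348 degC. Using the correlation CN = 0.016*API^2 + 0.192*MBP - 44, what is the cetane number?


CN = 0.016 * 43.8^2 + 0.192 * 348 - 44
CN = 30.69504 + 66.816 - 44 = 53.51104

53.51104


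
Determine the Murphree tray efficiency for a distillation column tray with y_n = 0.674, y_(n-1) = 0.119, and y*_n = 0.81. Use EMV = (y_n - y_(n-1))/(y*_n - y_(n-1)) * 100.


Murphree vapor efficiency: EMV = (y_n - y_(n-1)) / (y*_n - y_(n-1)) * 100
EMV = (0.674 - 0.119) / (0.81 - 0.119) * 100 = 0.555 / 0.691 * 100 = 80.32

80.32 %


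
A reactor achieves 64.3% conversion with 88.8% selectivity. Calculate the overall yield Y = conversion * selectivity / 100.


Overall yield = conversion (%) * selectivity (%) / 100
Conversion = 64.3%, Selectivity = 88.8%
Y = 64.3 * 88.8 / 100
= 57.0984 %

57.0984 %


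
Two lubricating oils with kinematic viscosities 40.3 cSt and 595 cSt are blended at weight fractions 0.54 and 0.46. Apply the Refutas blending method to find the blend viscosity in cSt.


Refutas method: VBN_i = 14.534*ln(ln(visc_i + 0.8)) + 10.975, blended linearly by mass fraction; since VBN is linear in VBI_i = ln(ln(visc_i + 0.8)) and the fractions sum to 1, blend VBI directly: visc = exp(exp(VBI_blend)) - 0.8
VBI_1 = ln(ln(40.3 + 0.8)) = 1.31265
VBI_2 = ln(ln(595 + 0.8)) = 1.85472
VBI_blend = 0.54 * 1.31265 + 0.46 * 1.85472 = 1.562
visc_blend = exp(exp(1.562)) - 0.8 = 116.9

116.9 cSt


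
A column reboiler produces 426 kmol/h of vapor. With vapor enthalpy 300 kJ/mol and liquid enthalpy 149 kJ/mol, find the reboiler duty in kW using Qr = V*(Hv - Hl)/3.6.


Qr = 426 * (300 - 149) / 3.6 = 426 * 151 / 3.6 = 17870

17870 kW


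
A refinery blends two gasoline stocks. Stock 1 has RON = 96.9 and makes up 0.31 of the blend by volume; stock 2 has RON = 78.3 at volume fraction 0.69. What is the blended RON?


Linear blending: RON_blend = sum(vi * RONi)
Contribution 1: 0.31 * 96.9 = 30.039
Contribution 2: 0.69 * 78.3 = 54.027
RON_blend = 30.039 + 54.027 = 84.066

84.066


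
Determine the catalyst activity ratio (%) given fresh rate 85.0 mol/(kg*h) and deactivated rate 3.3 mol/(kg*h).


Activity (%) = (rate_used / rate_fresh) * 100
rate_used = 3.3, rate_fresh = 85.0
= (3.3 / 85.0) * 100
= 0.03882 * 100 = 3.882

3.882 %


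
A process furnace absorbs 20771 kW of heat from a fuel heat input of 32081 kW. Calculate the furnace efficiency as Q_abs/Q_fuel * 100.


Furnace efficiency = Q_absorbed / Q_fuel * 100
= 20771 / 32081 * 100 = 64.75

64.75 %


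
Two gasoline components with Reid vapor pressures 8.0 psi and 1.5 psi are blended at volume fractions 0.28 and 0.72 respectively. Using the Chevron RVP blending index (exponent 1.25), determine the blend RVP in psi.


Chevron index: RVP_blend = (sum xi*RVPi^1.25)^(1/1.25)
RVP^1.25 terms: 0.28 * 8.0^1.25 + 0.72 * 1.5^1.25 = 4.96243
RVP_blend = 4.96243^(1/1.25) = 3.602

3.602 psi


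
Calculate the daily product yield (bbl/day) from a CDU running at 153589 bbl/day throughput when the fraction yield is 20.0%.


Crude throughput = 153589 bbl/day
Fraction yield = 20.0%
yield = throughput * fraction / 100
yield = 153589 * 20.0 / 100 = 30717.8

30717.8 bbl/day


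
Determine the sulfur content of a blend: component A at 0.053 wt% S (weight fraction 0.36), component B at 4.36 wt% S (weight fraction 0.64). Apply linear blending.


Linear sulfur blending: S_blend = x1*S1 + x2*S2
Contribution 1: 0.36 * 0.053 = 0.01908 wt%
Contribution 2: 0.64 * 4.36 = 2.7904 wt%
S_blend = 0.01908 + 2.7904 = 2.80948

2.80948 wt%


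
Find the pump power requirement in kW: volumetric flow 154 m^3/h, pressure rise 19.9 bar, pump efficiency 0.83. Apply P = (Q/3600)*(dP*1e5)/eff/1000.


Q = 154 / 3600 = 0.0427778 m^3/s
P = 0.0427778 * (19.9 * 1e5) / 0.83 / 1000 = 102.6

102.6 kW


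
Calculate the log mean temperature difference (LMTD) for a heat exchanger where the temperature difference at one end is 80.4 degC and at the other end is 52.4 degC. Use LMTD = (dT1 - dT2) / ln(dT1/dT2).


LMTD = (dT1 - dT2) / ln(dT1/dT2)
= (80.4 - 52.4) / ln(80.4 / 52.4) = 28 / 0.428108 = 65.40

65.40 degC


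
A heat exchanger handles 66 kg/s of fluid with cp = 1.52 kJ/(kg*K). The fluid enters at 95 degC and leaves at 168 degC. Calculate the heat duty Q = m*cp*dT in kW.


Q = m_dot * cp * delta_T
delta_T = 168 - 95 = 73 K
Q = 66 * 1.52 * 73
= 100.32 * 73
= 7323.36 kW

7323.36 kW


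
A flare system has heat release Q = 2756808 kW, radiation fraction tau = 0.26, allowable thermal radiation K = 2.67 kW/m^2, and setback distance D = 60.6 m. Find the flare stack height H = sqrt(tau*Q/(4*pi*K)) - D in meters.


tau*Q/(4*pi*K) = 0.26 * 2756808 / (4 * pi * 2.67) = 21362.8
sqrt(21362.8) = 146.16
H = 146.16 - 60.6 = 85.56

85.56 m


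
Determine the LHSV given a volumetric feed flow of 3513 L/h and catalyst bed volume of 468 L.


LHSV = volumetric feed rate / catalyst volume
= 3513 L/h / 468 L
= 7.506 h^-1

7.506 h^-1


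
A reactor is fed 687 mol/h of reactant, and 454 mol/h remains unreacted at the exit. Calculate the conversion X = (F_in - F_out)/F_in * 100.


X = (F_in - F_out) / F_in * 100
Moles reacted = 687 - 454 = 233
X = 233 / 687 * 100
= 0.3392 * 100
= 33.92 %

33.92 %


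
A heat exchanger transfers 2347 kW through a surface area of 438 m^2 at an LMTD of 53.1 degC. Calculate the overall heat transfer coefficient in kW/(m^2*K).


From Q = U*A*LMTD, U = Q / (A * LMTD)
U = 2347 / (438 * 53.1) = 2347 / 23257.8 = 0.1009

0.1009 kW/(m^2*K)


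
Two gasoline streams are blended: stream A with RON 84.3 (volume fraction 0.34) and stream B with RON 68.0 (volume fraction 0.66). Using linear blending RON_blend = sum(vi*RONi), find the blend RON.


Linear blending: RON_blend = sum(vi * RONi)
Contribution 1: 0.34 * 84.3 = 28.662
Contribution 2: 0.66 * 68.0 = 44.88
RON_blend = 28.662 + 44.88 = 73.542

73.542


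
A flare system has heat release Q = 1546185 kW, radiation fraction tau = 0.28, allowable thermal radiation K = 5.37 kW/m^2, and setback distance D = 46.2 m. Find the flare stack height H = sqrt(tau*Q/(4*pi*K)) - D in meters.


tau*Q/(4*pi*K) = 0.28 * 1546185 / (4 * pi * 5.37) = 6415.57
sqrt(6415.57) = 80.0973
H = 80.0973 - 46.2 = 33.90

33.90 m


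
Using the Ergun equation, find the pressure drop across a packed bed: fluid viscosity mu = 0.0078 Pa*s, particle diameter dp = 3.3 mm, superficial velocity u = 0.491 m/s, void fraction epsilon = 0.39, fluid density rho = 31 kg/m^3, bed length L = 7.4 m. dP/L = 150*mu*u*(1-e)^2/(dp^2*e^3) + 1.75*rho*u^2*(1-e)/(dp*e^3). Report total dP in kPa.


dp = 3.3 mm = 0.0033 m
Viscous term = 150*0.0078*0.491*(1-0.39)^2 / (0.0033^2*0.39^3) = 330907
Inertial term = 1.75*31*0.491^2*(1-0.39) / (0.0033*0.39^3) = 40755.4
dP/L = 330907 + 40755.4 = 371662 Pa/m
dP = 371662 * 7.4 / 1000 = 2750 kPa

2750 kPa


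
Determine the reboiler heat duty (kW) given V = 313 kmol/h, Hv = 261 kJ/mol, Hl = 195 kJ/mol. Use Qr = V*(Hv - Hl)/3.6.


Qr = 313 * (261 - 195) / 3.6 = 313 * 66 / 3.6 = 5738

5738 kW


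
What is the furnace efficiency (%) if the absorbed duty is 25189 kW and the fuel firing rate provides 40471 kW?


Furnace efficiency = Q_absorbed / Q_fuel * 100
= 25189 / 40471 * 100 = 62.24

62.24 %


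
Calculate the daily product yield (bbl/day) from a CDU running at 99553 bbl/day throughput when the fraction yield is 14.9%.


Crude throughput = 99553 bbl/day
Fraction yield = 14.9%
yield = throughput * fraction / 100
yield = 99553 * 14.9 / 100 = 14833.397

14833.397 bbl/day


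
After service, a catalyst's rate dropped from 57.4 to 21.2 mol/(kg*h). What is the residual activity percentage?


Activity (%) = (rate_used / rate_fresh) * 100
rate_used = 21.2, rate_fresh = 57.4
= (21.2 / 57.4) * 100
= 0.3693 * 100 = 36.93

36.93 %


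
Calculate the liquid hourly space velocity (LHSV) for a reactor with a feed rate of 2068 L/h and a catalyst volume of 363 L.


LHSV = volumetric feed rate / catalyst volume
= 2068 L/h / 363 L
= 5.697 h^-1

5.697 h^-1


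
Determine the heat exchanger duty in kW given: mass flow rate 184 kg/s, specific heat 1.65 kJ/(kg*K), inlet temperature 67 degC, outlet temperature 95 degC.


Q = m_dot * cp * delta_T
delta_T = 95 - 67 = 28 K
Q = 184 * 1.65 * 28
= 303.6 * 28
= 8500.8 kW

8500.8 kW


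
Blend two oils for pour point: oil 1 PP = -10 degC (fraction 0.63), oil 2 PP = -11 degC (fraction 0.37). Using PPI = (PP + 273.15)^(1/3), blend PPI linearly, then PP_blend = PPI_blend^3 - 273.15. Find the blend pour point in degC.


PPI_1 = (-10 + 273.15)^(1/3) = 6.408176
PPI_2 = (-11 + 273.15)^(1/3) = 6.400049
PPI_blend = 0.63 * 6.408176 + 0.37 * 6.400049 = 6.405169
PP_blend = 6.405169^3 - 273.15 = 262.7797 - 273.15 = -10.37

-10.37 degC


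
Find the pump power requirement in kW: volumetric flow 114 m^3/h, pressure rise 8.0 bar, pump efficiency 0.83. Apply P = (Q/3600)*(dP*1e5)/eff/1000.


Q = 114 / 3600 = 0.0316667 m^3/s
P = 0.0316667 * (8.0 * 1e5) / 0.83 / 1000 = 30.52

30.52 kW


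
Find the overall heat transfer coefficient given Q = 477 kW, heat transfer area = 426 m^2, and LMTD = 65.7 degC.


From Q = U*A*LMTD, U = Q / (A * LMTD)
U = 477 / (426 * 65.7) = 477 / 27988.2 = 0.01704

0.01704 kW/(m^2*K)


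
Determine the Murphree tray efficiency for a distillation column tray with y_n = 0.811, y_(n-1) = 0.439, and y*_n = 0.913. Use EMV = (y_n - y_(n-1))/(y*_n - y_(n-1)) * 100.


Murphree vapor efficiency: EMV = (y_n - y_(n-1)) / (y*_n - y_(n-1)) * 100
EMV = (0.811 - 0.439) / (0.913 - 0.439) * 100 = 0.372 / 0.474 * 100 = 78.48

78.48 %


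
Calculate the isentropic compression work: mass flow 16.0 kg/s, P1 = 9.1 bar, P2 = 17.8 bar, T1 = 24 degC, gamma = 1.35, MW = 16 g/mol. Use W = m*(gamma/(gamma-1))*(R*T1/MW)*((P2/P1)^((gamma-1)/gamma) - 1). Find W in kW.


Isentropic work: W = m*(gamma/(gamma-1))*(R*T1/MW)*((P2/P1)^((gamma-1)/gamma) - 1)
T1 = 24 + 273.15 = 297.15 K
Pressure ratio = 17.8 / 9.1 = 1.95604
Exponent = (1.35 - 1)/1.35 = 0.259259
(P2/P1)^exp - 1 = 1.95604^0.259259 - 1 = 0.189987
W = 16.0 * 1.35 / 0.35 * 8.314 * 297.15 / 16 * 0.189987 = 1810

1810 kW


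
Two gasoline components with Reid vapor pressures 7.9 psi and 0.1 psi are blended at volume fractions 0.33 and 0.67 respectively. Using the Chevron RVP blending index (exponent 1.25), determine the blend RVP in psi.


Chevron index: RVP_blend = (sum xi*RVPi^1.25)^(1/1.25)
RVP^1.25 terms: 0.33 * 7.9^1.25 + 0.67 * 0.1^1.25 = 4.40834
RVP_blend = 4.40834^(1/1.25) = 3.277

3.277 psi


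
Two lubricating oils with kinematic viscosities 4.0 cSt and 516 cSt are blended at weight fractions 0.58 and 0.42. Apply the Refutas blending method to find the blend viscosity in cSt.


Refutas method: VBN_i = 14.534*ln(ln(visc_i + 0.8)) + 10.975, blended linearly by mass fraction; since VBN is linear in VBI_i = ln(ln(visc_i + 0.8)) and the fractions sum to 1, blend VBI directly: visc = exp(exp(VBI_blend)) - 0.8
VBI_1 = ln(ln(4.0 + 0.8)) = 0.450194
VBI_2 = ln(ln(516 + 0.8)) = 1.83221
VBI_blend = 0.58 * 0.450194 + 0.42 * 1.83221 = 1.03064
visc_blend = exp(exp(1.03064)) - 0.8 = 15.69

15.69 cSt


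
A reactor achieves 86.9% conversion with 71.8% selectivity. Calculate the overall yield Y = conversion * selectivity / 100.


Overall yield = conversion (%) * selectivity (%) / 100
Conversion = 86.9%, Selectivity = 71.8%
Y = 86.9 * 71.8 / 100
= 62.3942 %

62.3942 %


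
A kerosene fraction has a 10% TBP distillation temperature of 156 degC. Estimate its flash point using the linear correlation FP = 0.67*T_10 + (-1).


FP = 0.67 * 156 + (-1) = 103.52

103.52 degC


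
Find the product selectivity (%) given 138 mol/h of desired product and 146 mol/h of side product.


Selectivity = desired / (desired + undesired) * 100
Total products = 138 + 146 = 284 mol/h
S = 138 / 284 * 100
= 0.4859 * 100
= 48.59 %

48.59 %


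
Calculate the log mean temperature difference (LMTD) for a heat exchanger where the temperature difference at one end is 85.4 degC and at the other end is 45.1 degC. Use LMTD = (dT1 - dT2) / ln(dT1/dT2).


LMTD = (dT1 - dT2) / ln(dT1/dT2)
= (85.4 - 45.1) / ln(85.4 / 45.1) = 40.3 / 0.638464 = 63.12

63.12 degC


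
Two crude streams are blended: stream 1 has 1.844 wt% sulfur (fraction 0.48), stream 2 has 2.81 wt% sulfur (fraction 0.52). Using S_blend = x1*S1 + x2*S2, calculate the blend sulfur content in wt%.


Linear sulfur blending: S_blend = x1*S1 + x2*S2
Contribution 1: 0.48 * 1.844 = 0.88512 wt%
Contribution 2: 0.52 * 2.81 = 1.4612 wt%
S_blend = 0.88512 + 1.4612 = 2.34632

2.34632 wt%


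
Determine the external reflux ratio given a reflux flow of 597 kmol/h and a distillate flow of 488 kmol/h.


Reflux ratio definition: R = L / D (liquid returned / distillate withdrawn)
L = 597 kmol/h, D = 488 kmol/h
R = 597 / 488 = 1.223

1.223


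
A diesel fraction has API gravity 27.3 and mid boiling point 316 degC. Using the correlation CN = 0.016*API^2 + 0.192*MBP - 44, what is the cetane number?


CN = 0.016 * 27.3^2 + 0.192 * 316 - 44
CN = 11.92464 + 60.672 - 44 = 28.59664

28.59664


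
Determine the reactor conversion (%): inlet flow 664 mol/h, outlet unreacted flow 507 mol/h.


X = (F_in - F_out) / F_in * 100
Moles reacted = 664 - 507 = 157
X = 157 / 664 * 100
= 0.2364 * 100
= 23.64 %

23.64 %


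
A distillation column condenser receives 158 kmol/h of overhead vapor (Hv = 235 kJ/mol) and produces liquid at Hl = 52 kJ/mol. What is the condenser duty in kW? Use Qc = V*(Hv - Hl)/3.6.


Qc = 158 * (235 - 52) / 3.6 = 158 * 183 / 3.6 = 8032

8032 kW


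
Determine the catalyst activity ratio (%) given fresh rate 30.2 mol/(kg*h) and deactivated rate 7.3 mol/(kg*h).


Activity (%) = (rate_used / rate_fresh) * 100
rate_used = 7.3, rate_fresh = 30.2
= (7.3 / 30.2) * 100
= 0.2417 * 100 = 24.17

24.17 %


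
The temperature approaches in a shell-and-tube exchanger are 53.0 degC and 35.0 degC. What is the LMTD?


LMTD = (dT1 - dT2) / ln(dT1/dT2)
= (53.0 - 35.0) / ln(53.0 / 35.0) = 18 / 0.414944 = 43.38

43.38 degC


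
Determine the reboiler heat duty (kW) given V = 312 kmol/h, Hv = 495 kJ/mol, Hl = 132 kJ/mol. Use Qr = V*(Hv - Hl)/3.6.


Qr = 312 * (495 - 132) / 3.6 = 312 * 363 / 3.6 = 31460

31460 kW


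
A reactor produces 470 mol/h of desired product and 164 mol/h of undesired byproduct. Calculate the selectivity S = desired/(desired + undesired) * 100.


Selectivity = desired / (desired + undesired) * 100
Total products = 470 + 164 = 634 mol/h
S = 470 / 634 * 100
= 0.7413 * 100
= 74.13 %

74.13 %


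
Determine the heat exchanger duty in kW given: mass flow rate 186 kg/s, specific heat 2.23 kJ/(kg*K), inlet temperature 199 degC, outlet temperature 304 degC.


Q = m_dot * cp * delta_T
delta_T = 304 - 199 = 105 K
Q = 186 * 2.23 * 105
= 414.78 * 105
= 43551.9 kW

43551.9 kW


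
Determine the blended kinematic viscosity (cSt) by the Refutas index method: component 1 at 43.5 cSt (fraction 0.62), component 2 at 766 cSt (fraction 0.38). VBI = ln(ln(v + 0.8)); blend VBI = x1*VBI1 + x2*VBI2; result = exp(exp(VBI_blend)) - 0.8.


Refutas method: VBN_i = 14.534*ln(ln(visc_i + 0.8)) + 10.975, blended linearly by mass fraction; since VBN is linear in VBI_i = ln(ln(visc_i + 0.8)) and the fractions sum to 1, blend VBI directly: visc = exp(exp(VBI_blend)) - 0.8
VBI_1 = ln(ln(43.5 + 0.8)) = 1.33263
VBI_2 = ln(ln(766 + 0.8)) = 1.89345
VBI_blend = 0.62 * 1.33263 + 0.38 * 1.89345 = 1.54574
visc_blend = exp(exp(1.54574)) - 0.8 = 108.2

108.2 cSt


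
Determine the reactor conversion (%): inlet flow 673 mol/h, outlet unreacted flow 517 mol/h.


X = (F_in - F_out) / F_in * 100
Moles reacted = 673 - 517 = 156
X = 156 / 673 * 100
= 0.2318 * 100
= 23.18 %

23.18 %


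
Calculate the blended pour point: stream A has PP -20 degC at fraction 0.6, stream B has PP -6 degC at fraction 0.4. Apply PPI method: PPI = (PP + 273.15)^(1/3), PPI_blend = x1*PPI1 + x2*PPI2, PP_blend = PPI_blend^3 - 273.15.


PPI_1 = (-20 + 273.15)^(1/3) = 6.325953
PPI_2 = (-6 + 273.15)^(1/3) = 6.440482
PPI_blend = 0.6 * 6.325953 + 0.4 * 6.440482 = 6.371765
PP_blend = 6.371765^3 - 273.15 = 258.6898 - 273.15 = -14.46

-14.46 degC


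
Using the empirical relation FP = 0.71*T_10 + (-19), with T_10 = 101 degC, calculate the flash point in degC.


FP = 0.71 * 101 + (-19) = 52.71

52.71 degC


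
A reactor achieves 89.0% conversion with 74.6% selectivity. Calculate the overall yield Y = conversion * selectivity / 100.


Overall yield = conversion (%) * selectivity (%) / 100
Conversion = 89.0%, Selectivity = 74.6%
Y = 89.0 * 74.6 / 100
= 66.394 %

66.394 %


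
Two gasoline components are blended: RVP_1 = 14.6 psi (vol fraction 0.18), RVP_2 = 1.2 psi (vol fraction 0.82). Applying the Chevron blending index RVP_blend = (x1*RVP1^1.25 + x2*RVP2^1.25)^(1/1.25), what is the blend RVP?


Chevron index: RVP_blend = (sum xi*RVPi^1.25)^(1/1.25)
RVP^1.25 terms: 0.18 * 14.6^1.25 + 0.82 * 1.2^1.25 = 6.16694
RVP_blend = 6.16694^(1/1.25) = 4.286

4.286 psi


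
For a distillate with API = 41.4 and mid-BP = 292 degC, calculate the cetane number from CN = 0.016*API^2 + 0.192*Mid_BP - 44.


CN = 0.016 * 41.4^2 + 0.192 * 292 - 44
CN = 27.42336 + 56.064 - 44 = 39.48736

39.48736


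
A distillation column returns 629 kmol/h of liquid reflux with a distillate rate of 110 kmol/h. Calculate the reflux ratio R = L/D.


Reflux ratio definition: R = L / D (liquid returned / distillate withdrawn)
L = 629 kmol/h, D = 110 kmol/h
R = 629 / 110 = 5.718

5.718


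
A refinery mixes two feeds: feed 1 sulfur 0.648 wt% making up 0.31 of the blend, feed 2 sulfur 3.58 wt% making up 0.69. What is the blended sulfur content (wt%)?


Linear sulfur blending: S_blend = x1*S1 + x2*S2
Contribution 1: 0.31 * 0.648 = 0.20088 wt%
Contribution 2: 0.69 * 3.58 = 2.4702 wt%
S_blend = 0.20088 + 2.4702 = 2.67108

2.67108 wt%


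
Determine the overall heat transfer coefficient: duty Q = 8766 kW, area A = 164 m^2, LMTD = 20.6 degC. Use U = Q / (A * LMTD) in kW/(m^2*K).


From Q = U*A*LMTD, U = Q / (A * LMTD)
U = 8766 / (164 * 20.6) = 8766 / 3378.4 = 2.595

2.595 kW/(m^2*K)


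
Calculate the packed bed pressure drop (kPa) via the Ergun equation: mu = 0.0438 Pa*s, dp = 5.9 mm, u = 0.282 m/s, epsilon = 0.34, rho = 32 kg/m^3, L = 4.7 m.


dp = 5.9 mm = 0.0059 m
Viscous term = 150*0.0438*0.282*(1-0.34)^2 / (0.0059^2*0.34^3) = 589877
Inertial term = 1.75*32*0.282^2*(1-0.34) / (0.0059*0.34^3) = 12674.8
dP/L = 589877 + 12674.8 = 602552 Pa/m
dP = 602552 * 4.7 / 1000 = 2832 kPa

2832 kPa


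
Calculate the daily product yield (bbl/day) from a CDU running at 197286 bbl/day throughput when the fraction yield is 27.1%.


Crude throughput = 197286 bbl/day
Fraction yield = 27.1%
yield = throughput * fraction / 100
yield = 197286 * 27.1 / 100 = 53464.506

53464.506 bbl/day


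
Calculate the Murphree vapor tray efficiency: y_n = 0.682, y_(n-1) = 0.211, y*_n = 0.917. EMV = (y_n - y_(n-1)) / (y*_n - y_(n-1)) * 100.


Murphree vapor efficiency: EMV = (y_n - y_(n-1)) / (y*_n - y_(n-1)) * 100
EMV = (0.682 - 0.211) / (0.917 - 0.211) * 100 = 0.471 / 0.706 * 100 = 66.71

66.71 %


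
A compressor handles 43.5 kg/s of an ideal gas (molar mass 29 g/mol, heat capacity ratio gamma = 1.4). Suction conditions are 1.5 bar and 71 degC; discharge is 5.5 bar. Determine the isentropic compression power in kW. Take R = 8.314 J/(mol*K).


Isentropic work: W = m*(gamma/(gamma-1))*(R*T1/MW)*((P2/P1)^((gamma-1)/gamma) - 1)
T1 = 71 + 273.15 = 344.15 K
Pressure ratio = 5.5 / 1.5 = 3.66667
Exponent = (1.4 - 1)/1.4 = 0.285714
(P2/P1)^exp - 1 = 3.66667^0.285714 - 1 = 0.449507
W = 43.5 * 1.4 / 0.4 * 8.314 * 344.15 / 29 * 0.449507 = 6752

6752 kW


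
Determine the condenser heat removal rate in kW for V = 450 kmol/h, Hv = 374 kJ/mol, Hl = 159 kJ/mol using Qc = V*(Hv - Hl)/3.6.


Qc = 450 * (374 - 159) / 3.6 = 450 * 215 / 3.6 = 26880

26880 kW


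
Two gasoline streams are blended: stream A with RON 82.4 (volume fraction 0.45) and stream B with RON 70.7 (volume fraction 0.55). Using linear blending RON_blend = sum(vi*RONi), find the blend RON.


Linear blending: RON_blend = sum(vi * RONi)
Contribution 1: 0.45 * 82.4 = 37.08
Contribution 2: 0.55 * 70.7 = 38.885
RON_blend = 37.08 + 38.885 = 75.965

75.965


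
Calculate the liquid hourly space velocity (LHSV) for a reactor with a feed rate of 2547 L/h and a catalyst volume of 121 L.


LHSV = volumetric feed rate / catalyst volume
= 2547 L/h / 121 L
= 21.05 h^-1

21.05 h^-1


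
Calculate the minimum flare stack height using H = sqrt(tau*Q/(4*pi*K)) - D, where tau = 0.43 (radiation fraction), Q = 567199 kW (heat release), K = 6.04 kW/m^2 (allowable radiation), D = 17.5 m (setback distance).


tau*Q/(4*pi*K) = 0.43 * 567199 / (4 * pi * 6.04) = 3213.34
sqrt(3213.34) = 56.6863
H = 56.6863 - 17.5 = 39.19

39.19 m


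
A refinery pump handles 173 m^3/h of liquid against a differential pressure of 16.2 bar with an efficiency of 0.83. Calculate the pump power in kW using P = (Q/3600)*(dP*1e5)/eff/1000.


Q = 173 / 3600 = 0.0480556 m^3/s
P = 0.0480556 * (16.2 * 1e5) / 0.83 / 1000 = 93.80

93.80 kW


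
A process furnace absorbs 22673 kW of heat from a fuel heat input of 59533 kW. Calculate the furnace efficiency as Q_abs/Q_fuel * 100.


Furnace efficiency = Q_absorbed / Q_fuel * 100
= 22673 / 59533 * 100 = 38.08

38.08 %


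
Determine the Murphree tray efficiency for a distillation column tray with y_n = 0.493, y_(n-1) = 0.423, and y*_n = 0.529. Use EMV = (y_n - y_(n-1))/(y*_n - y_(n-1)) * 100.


Murphree vapor efficiency: EMV = (y_n - y_(n-1)) / (y*_n - y_(n-1)) * 100
EMV = (0.493 - 0.423) / (0.529 - 0.423) * 100 = 0.07 / 0.106 * 100 = 66.04

66.04 %
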